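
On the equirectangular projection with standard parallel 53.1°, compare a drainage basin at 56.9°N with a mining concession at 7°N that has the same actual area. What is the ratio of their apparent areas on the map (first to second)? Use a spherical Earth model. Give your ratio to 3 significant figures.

With standard parallel φ₀ = 53.1°, the equirectangular projection gives x = Rλ cos φ₀, y = Rφ, so h = 1 and k = cos 53.1° / cos φ.
Areal scale at 56.9°: h·k = 1.000 × 1.099 = 1.099.
Areal scale at 7°: h·k = 1.000 × 0.6049 = 0.6049.
Ratio = 1.099/0.6049 ≈ 1.82.

1.82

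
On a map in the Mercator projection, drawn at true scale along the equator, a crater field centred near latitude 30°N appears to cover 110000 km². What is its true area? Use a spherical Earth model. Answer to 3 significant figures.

The Mercator projection is conformal; its linear scale factor is the same in every direction and equals sec φ = 1/cos φ.
Areal scale = k² = sec²φ = 1/cos²(30°) = 1/0.8660² = 1.333.
True area = apparent / (areal scale) = 110000 / 1.333 ≈ 82500 km².

82500 km²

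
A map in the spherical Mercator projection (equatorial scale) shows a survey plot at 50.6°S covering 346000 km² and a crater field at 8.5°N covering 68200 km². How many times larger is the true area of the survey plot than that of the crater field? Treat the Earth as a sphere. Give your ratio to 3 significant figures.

On Mercator the areal scale is sec²φ, so true area = apparent × cos²φ.
True area of survey plot: 346000 × cos²(50.6°) = 346000 × 0.4029 = 139400 km².
True area of crater field: 68200 × cos²(8.5°) = 68200 × 0.9782 = 66710 km².
Ratio = 139400 / 66710 ≈ 2.09.

2.09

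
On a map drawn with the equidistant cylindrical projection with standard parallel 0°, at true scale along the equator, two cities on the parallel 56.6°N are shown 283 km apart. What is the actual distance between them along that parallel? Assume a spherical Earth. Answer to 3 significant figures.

For the equirectangular projection with φ₀ = 0 (plate carrée), h = 1 along meridians and k = sec φ along parallels.
Along the parallel at 56.6°, map distances are exaggerated by k = sec 56.6° = 1.817.
True distance = 283 / 1.817 = 283 × cos 56.6° ≈ 156 km.

156 km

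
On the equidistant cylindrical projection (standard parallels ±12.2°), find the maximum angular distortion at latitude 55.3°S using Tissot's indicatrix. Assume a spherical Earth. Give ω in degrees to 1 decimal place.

30.6°

With standard parallel φ₀ = 12.2°, the equirectangular projection gives x = Rλ cos φ₀, y = Rφ, so h = 1 and k = cos 12.2° / cos φ.
At 55.3°: h = 1.000, k = 1.717; principal scales a = 1.717, b = 1.000.
sin(ω/2) = (a − b)/(a + b) = 0.7169/2.717 = 0.2639, so ω = 2 arcsin(0.2639) ≈ 30.6°.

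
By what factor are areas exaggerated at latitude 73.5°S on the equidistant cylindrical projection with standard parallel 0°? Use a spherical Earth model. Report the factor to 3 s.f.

3.52

Plate carrée maps x = Rλ, y = Rφ. The meridian scale is h = 1 and the parallel scale is k = 1/cos φ = sec φ.
Areal scale = h·k = 1 × sec φ; at 73.5°, h = 1.000, k = 3.521, so h·k = 3.521.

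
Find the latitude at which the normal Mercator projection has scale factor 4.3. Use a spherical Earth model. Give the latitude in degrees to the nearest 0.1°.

76.6°

Mercator scale is k = sec φ = 1/cos φ.
1/cos φ = 4.3  ⇒  cos φ = 0.2326  ⇒  φ = arccos(0.2326) ≈ 76.6°.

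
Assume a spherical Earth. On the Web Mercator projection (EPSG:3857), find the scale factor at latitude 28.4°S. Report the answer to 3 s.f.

For Mercator, h = k = sec φ (a conformal cylindrical projection has a single point scale, 1/cos φ).
k = 1/cos 28.4° = 1/0.8796 = 1.137.

1.14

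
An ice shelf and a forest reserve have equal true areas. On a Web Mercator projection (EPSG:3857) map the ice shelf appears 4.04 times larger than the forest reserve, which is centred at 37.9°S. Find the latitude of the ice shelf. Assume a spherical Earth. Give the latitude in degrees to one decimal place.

Mercator areal scale is sec²φ, so apparent-area ratio = sec²φ₁ / sec²φ₂ = cos²φ₂ / cos²φ₁.
cos²φ₂ / cos²φ₁ = 4.04  ⇒  cos φ₁ = cos 37.9° / √4.04 = 0.7891/2.010 = 0.3926.
φ₁ = arccos(0.3926) ≈ 66.9°.

66.9°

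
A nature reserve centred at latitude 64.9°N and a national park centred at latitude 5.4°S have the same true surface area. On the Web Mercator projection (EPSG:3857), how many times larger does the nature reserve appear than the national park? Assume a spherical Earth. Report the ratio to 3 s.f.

Mercator is conformal with k = sec φ, so areal scale = k² = sec²φ.
At 64.9°: sec²(64.9°) = 1/0.4242² = 5.557.
At 5.4°: sec²(5.4°) = 1/0.9956² = 1.009.
Ratio = 5.557/1.009 = cos²(5.4°)/cos²(64.9°) ≈ 5.51.

5.51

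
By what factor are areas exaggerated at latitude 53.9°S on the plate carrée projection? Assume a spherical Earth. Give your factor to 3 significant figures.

For the equirectangular projection with φ₀ = 0 (plate carrée), h = 1 along meridians and k = sec φ along parallels.
Areal scale = h·k = 1 × sec φ; at 53.9°, h = 1.000, k = 1.697, so h·k = 1.697.

1.70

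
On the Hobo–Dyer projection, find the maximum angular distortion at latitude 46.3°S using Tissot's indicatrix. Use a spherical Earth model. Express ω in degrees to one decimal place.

15.8°

The Hobo–Dyer projection is cylindrical equal-area with φ₀ = 37.5°. Cylindrical equal-area (φ₀ = 37.5°): h = cos φ / cos 37.5° along meridians, k = cos 37.5° / cos φ along parallels; h·k = 1.
At 46.3°: h = 0.8708, k = 1.148; principal scales a = 1.148, b = 0.8708.
sin(ω/2) = (a − b)/(a + b) = 0.2775/2.019 = 0.1374, so ω = 2 arcsin(0.1374) ≈ 15.8°.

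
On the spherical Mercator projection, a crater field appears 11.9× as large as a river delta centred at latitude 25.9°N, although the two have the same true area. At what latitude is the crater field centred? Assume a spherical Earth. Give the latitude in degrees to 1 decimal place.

74.9°

Mercator areal scale is sec²φ, so apparent-area ratio = sec²φ₁ / sec²φ₂ = cos²φ₂ / cos²φ₁.
cos²φ₂ / cos²φ₁ = 11.9  ⇒  cos φ₁ = cos 25.9° / √11.9 = 0.8996/3.450 = 0.2608.
φ₁ = arccos(0.2608) ≈ 74.9°.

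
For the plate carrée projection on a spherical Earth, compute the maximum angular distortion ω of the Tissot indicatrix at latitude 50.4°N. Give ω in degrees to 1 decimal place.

25.6°

In the plate carrée (x = Rλ, y = Rφ), meridians are true-scale (h = 1) and parallels are stretched by k = sec φ.
At 50.4°: h = 1.000, k = 1.569; principal scales a = 1.569, b = 1.000.
sin(ω/2) = (a − b)/(a + b) = 0.5688/2.569 = 0.2214, so ω = 2 arcsin(0.2214) ≈ 25.6°.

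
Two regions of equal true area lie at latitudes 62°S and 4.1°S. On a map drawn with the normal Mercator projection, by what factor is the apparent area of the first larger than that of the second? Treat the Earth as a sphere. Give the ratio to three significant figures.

4.51

Mercator is conformal with k = sec φ, so areal scale = k² = sec²φ.
At 62°: sec²(62°) = 1/0.4695² = 4.537.
At 4.1°: sec²(4.1°) = 1/0.9974² = 1.005.
Ratio = 4.537/1.005 = cos²(4.1°)/cos²(62°) ≈ 4.51.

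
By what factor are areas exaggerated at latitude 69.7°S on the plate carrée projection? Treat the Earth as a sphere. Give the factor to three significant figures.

2.88

For the equirectangular projection with φ₀ = 0 (plate carrée), h = 1 along meridians and k = sec φ along parallels.
Areal scale = h·k = 1 × sec φ; at 69.7°, h = 1.000, k = 2.882, so h·k = 2.882.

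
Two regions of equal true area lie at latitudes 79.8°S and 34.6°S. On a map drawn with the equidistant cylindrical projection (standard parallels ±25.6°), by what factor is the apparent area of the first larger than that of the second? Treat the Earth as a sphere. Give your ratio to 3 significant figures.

4.65

The equidistant cylindrical projection with φ₀ = 25.6° has h = 1 (meridians true) and k = cos φ₀ / cos φ along parallels.
Areal scale at 79.8°: h·k = 1.000 × 5.093 = 5.093.
Areal scale at 34.6°: h·k = 1.000 × 1.096 = 1.096.
Ratio = 5.093/1.096 ≈ 4.65.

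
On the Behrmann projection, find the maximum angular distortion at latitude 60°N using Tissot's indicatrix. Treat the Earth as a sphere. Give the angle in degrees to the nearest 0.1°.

The Behrmann projection is cylindrical equal-area with φ₀ = 30°. Cylindrical equal-area (φ₀ = 30°): h = cos φ / cos 30° along meridians, k = cos 30° / cos φ along parallels; h·k = 1.
At 60°: h = 0.5774, k = 1.732; principal scales a = 1.732, b = 0.5774.
sin(ω/2) = (a − b)/(a + b) = 1.155/2.309 = 0.5000, so ω = 2 arcsin(0.5000) ≈ 60.0°.

60.0°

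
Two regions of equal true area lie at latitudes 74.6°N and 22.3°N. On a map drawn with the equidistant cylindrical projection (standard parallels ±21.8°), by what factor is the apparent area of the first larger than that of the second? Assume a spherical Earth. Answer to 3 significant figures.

3.48

With standard parallel φ₀ = 21.8°, the equirectangular projection gives x = Rλ cos φ₀, y = Rφ, so h = 1 and k = cos 21.8° / cos φ.
Areal scale at 74.6°: h·k = 1.000 × 3.496 = 3.496.
Areal scale at 22.3°: h·k = 1.000 × 1.004 = 1.004.
Ratio = 3.496/1.004 ≈ 3.48.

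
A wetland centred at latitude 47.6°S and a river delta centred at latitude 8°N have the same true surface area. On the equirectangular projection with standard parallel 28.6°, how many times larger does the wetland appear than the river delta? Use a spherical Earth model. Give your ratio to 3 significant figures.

1.47

The equidistant cylindrical projection with φ₀ = 28.6° has h = 1 (meridians true) and k = cos φ₀ / cos φ along parallels.
Areal scale at 47.6°: h·k = 1.000 × 1.302 = 1.302.
Areal scale at 8°: h·k = 1.000 × 0.8866 = 0.8866.
Ratio = 1.302/0.8866 ≈ 1.47.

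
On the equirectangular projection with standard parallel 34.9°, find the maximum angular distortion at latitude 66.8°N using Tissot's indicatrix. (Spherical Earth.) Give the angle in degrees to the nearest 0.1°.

41.1°

With standard parallel φ₀ = 34.9°, the equirectangular projection gives x = Rλ cos φ₀, y = Rφ, so h = 1 and k = cos 34.9° / cos φ.
At 66.8°: h = 1.000, k = 2.082; principal scales a = 2.082, b = 1.000.
sin(ω/2) = (a − b)/(a + b) = 1.082/3.082 = 0.3511, so ω = 2 arcsin(0.3511) ≈ 41.1°.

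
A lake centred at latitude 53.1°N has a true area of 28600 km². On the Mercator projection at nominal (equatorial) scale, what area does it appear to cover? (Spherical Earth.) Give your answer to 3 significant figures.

79300 km²

For Mercator, h = k = sec φ (a conformal cylindrical projection has a single point scale, 1/cos φ).
Areal scale = k² = sec²φ = 1/cos²(53.1°) = 1/0.6004² = 2.774.
Apparent area = 28600 × 2.774 ≈ 79300 km².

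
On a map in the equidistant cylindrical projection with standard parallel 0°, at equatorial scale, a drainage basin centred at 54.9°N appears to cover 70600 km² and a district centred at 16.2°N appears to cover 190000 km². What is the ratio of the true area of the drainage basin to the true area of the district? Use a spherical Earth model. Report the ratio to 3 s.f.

0.222

Plate carrée has h = 1 and k = sec φ, giving areal scale sec φ; true area = (apparent area) · cos φ.
True area of drainage basin: 70600 × cos(54.9°) = 70600 × 0.5750 = 40600 km².
True area of district: 190000 × cos(16.2°) = 190000 × 0.9603 = 182500 km².
Ratio = 40600 / 182500 ≈ 0.222.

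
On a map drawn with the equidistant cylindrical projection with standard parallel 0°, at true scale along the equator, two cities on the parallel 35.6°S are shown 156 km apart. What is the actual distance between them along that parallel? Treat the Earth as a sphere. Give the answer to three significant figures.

127 km

In the plate carrée (x = Rλ, y = Rφ), meridians are true-scale (h = 1) and parallels are stretched by k = sec φ.
Along the parallel at 35.6°, map distances are exaggerated by k = sec 35.6° = 1.230.
True distance = 156 / 1.230 = 156 × cos 35.6° ≈ 127 km.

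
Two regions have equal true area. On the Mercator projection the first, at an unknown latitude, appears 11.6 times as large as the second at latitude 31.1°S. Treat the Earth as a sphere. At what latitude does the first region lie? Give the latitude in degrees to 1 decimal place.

Mercator areal scale is sec²φ, so apparent-area ratio = sec²φ₁ / sec²φ₂ = cos²φ₂ / cos²φ₁.
cos²φ₂ / cos²φ₁ = 11.6  ⇒  cos φ₁ = cos 31.1° / √11.6 = 0.8563/3.406 = 0.2514.
φ₁ = arccos(0.2514) ≈ 75.4°.

75.4°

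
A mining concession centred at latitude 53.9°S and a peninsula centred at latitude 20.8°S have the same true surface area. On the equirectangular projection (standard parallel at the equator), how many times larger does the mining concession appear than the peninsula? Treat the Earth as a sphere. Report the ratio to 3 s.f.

1.59

For the equirectangular projection with φ₀ = 0 (plate carrée), h = 1 along meridians and k = sec φ along parallels.
Areal scale at 53.9°: h·k = 1.000 × 1.697 = 1.697.
Areal scale at 20.8°: h·k = 1.000 × 1.070 = 1.070.
Ratio = 1.697/1.070 ≈ 1.59.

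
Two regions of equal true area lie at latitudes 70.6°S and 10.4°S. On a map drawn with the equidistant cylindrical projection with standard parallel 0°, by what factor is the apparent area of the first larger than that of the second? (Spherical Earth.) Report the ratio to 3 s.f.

2.96

In the plate carrée (x = Rλ, y = Rφ), meridians are true-scale (h = 1) and parallels are stretched by k = sec φ.
Areal scale at 70.6°: h·k = 1.000 × 3.011 = 3.011.
Areal scale at 10.4°: h·k = 1.000 × 1.017 = 1.017.
Ratio = 3.011/1.017 ≈ 2.96.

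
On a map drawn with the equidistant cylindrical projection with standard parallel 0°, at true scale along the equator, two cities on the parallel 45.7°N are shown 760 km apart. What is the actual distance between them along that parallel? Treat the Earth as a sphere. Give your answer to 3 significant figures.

In the plate carrée (x = Rλ, y = Rφ), meridians are true-scale (h = 1) and parallels are stretched by k = sec φ.
Along the parallel at 45.7°, map distances are exaggerated by k = sec 45.7° = 1.432.
True distance = 760 / 1.432 = 760 × cos 45.7° ≈ 531 km.

531 km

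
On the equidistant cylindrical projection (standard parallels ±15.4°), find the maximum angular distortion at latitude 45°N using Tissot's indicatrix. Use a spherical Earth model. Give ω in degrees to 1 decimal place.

17.7°

With standard parallel φ₀ = 15.4°, the equirectangular projection gives x = Rλ cos φ₀, y = Rφ, so h = 1 and k = cos 15.4° / cos φ.
At 45°: h = 1.000, k = 1.363; principal scales a = 1.363, b = 1.000.
sin(ω/2) = (a − b)/(a + b) = 0.3634/2.363 = 0.1538, so ω = 2 arcsin(0.1538) ≈ 17.7°.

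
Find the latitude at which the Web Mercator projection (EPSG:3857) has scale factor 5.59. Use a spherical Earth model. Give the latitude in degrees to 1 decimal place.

Mercator scale is k = sec φ = 1/cos φ.
1/cos φ = 5.59  ⇒  cos φ = 0.1789  ⇒  φ = arccos(0.1789) ≈ 79.7°.

79.7°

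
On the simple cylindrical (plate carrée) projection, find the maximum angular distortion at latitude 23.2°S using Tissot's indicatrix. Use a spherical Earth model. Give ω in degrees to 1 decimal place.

Plate carrée maps x = Rλ, y = Rφ. The meridian scale is h = 1 and the parallel scale is k = 1/cos φ = sec φ.
At 23.2°: h = 1.000, k = 1.088; principal scales a = 1.088, b = 1.000.
sin(ω/2) = (a − b)/(a + b) = 0.08798/2.088 = 0.04214, so ω = 2 arcsin(0.04214) ≈ 4.8°.

4.8°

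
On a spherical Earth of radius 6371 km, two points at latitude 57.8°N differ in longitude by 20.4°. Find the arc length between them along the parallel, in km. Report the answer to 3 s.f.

Arc length along a parallel = R cos φ · Δλ (with Δλ in radians).
= 6371 × cos 57.8° × (20.4° × π/180) = 6371 × 0.5329 × 0.3560 ≈ 1210 km.

1210 km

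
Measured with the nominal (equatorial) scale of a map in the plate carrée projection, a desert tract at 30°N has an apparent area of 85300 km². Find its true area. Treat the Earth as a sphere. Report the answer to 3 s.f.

In the plate carrée (x = Rλ, y = Rφ), meridians are true-scale (h = 1) and parallels are stretched by k = sec φ.
Areal scale = h·k = 1 × sec φ; at 30°, h = 1.000, k = 1.155, so h·k = 1.155.
True area = apparent / (areal scale) = 85300 / 1.155 ≈ 73900 km².

73900 km²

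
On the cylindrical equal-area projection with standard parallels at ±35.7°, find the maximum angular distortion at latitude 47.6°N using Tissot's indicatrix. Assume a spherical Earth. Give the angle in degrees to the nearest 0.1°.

Cylindrical equal-area (φ₀ = 35.7°): h = cos φ / cos 35.7° along meridians, k = cos 35.7° / cos φ along parallels; h·k = 1.
At 47.6°: h = 0.8303, k = 1.204; principal scales a = 1.204, b = 0.8303.
sin(ω/2) = (a − b)/(a + b) = 0.3740/2.035 = 0.1838, so ω = 2 arcsin(0.1838) ≈ 21.2°.

21.2°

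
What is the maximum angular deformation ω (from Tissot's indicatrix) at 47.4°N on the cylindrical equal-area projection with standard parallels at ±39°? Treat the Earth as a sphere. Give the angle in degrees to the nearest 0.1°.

Cylindrical equal-area (φ₀ = 39°): h = cos φ / cos 39° along meridians, k = cos 39° / cos φ along parallels; h·k = 1.
At 47.4°: h = 0.8710, k = 1.148; principal scales a = 1.148, b = 0.8710.
sin(ω/2) = (a − b)/(a + b) = 0.2772/2.019 = 0.1373, so ω = 2 arcsin(0.1373) ≈ 15.8°.

15.8°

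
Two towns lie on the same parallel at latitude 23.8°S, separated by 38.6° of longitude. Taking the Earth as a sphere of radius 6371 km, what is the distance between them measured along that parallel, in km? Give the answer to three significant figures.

3930 km

Arc length along a parallel = R cos φ · Δλ (with Δλ in radians).
= 6371 × cos 23.8° × (38.6° × π/180) = 6371 × 0.9150 × 0.6737 ≈ 3930 km.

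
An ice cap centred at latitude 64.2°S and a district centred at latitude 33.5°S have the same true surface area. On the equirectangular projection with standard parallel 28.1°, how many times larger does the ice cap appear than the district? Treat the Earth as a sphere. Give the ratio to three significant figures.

In the equirectangular projection with standard parallel φ₀ = 28.1° (x = Rλ cos φ₀, y = Rφ), meridians are true-scale (h = 1) and the parallel scale is k = cos φ₀ / cos φ.
Areal scale at 64.2°: h·k = 1.000 × 2.027 = 2.027.
Areal scale at 33.5°: h·k = 1.000 × 1.058 = 1.058.
Ratio = 2.027/1.058 ≈ 1.92.

1.92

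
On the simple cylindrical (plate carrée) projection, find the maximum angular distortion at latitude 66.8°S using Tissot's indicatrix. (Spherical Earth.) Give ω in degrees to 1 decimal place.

51.5°

Plate carrée maps x = Rλ, y = Rφ. The meridian scale is h = 1 and the parallel scale is k = 1/cos φ = sec φ.
At 66.8°: h = 1.000, k = 2.538; principal scales a = 2.538, b = 1.000.
sin(ω/2) = (a − b)/(a + b) = 1.538/3.538 = 0.4348, so ω = 2 arcsin(0.4348) ≈ 51.5°.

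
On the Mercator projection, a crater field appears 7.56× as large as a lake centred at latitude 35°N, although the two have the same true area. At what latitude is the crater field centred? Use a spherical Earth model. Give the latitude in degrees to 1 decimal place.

72.7°

On Mercator, (apparent₁)/(apparent₂) = sec²φ₁ / sec²φ₂ when true areas are equal.
cos²φ₂ / cos²φ₁ = 7.56  ⇒  cos φ₁ = cos 35° / √7.56 = 0.8192/2.750 = 0.2979.
φ₁ = arccos(0.2979) ≈ 72.7°.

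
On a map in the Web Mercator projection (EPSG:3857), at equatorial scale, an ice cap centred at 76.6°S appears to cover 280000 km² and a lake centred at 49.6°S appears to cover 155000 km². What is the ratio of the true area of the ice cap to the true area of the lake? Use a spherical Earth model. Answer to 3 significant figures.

On Mercator the areal scale is sec²φ, so true area = apparent × cos²φ.
True area of ice cap: 280000 × cos²(76.6°) = 280000 × 0.05371 = 15040 km².
True area of lake: 155000 × cos²(49.6°) = 155000 × 0.4201 = 65110 km².
Ratio = 15040 / 65110 ≈ 0.231.

0.231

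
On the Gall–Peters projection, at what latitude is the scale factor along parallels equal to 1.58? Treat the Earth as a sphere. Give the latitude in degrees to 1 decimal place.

The Gall–Peters projection is cylindrical equal-area with φ₀ = 45°. A cylindrical equal-area projection with standard parallel φ₀ has meridian scale h = cos φ / cos φ₀ and parallel scale k = cos φ₀ / cos φ (so areas are preserved, h·k = 1).
k = cos φ₀ / cos φ = 1.58  ⇒  cos φ = cos 45° / 1.58 = 0.4475.
φ = arccos(0.4475) ≈ 63.4°.

63.4°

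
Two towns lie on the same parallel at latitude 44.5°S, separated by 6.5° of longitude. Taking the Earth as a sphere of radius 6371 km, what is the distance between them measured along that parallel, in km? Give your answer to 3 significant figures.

Arc length along a parallel = R cos φ · Δλ (with Δλ in radians).
= 6371 × cos 44.5° × (6.5° × π/180) = 6371 × 0.7133 × 0.1134 ≈ 516 km.

516 km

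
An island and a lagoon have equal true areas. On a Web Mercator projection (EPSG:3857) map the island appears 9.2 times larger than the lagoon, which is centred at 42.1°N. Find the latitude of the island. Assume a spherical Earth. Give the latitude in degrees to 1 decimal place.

75.8°

For equal true areas on Mercator, apparent areas scale as sec²φ, so the ratio is cos²φ₂ / cos²φ₁.
cos²φ₂ / cos²φ₁ = 9.2  ⇒  cos φ₁ = cos 42.1° / √9.2 = 0.7420/3.033 = 0.2446.
φ₁ = arccos(0.2446) ≈ 75.8°.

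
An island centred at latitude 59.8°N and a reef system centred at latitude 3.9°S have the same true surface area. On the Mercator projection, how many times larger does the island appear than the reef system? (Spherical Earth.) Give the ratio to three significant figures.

3.93

Mercator areal scale is sec²φ.
At 59.8°: sec²(59.8°) = 1/0.5030² = 3.952.
At 3.9°: sec²(3.9°) = 1/0.9977² = 1.005.
Ratio = 3.952/1.005 = cos²(3.9°)/cos²(59.8°) ≈ 3.93.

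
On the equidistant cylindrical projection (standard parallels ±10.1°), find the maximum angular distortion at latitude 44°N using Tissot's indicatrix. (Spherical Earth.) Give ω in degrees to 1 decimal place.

The equidistant cylindrical projection with φ₀ = 10.1° has h = 1 (meridians true) and k = cos φ₀ / cos φ along parallels.
At 44°: h = 1.000, k = 1.369; principal scales a = 1.369, b = 1.000.
sin(ω/2) = (a − b)/(a + b) = 0.3686/2.369 = 0.1556, so ω = 2 arcsin(0.1556) ≈ 17.9°.

17.9°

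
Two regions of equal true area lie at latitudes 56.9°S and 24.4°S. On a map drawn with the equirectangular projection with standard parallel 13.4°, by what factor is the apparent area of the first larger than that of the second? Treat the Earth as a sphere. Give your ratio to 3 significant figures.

With standard parallel φ₀ = 13.4°, the equirectangular projection gives x = Rλ cos φ₀, y = Rφ, so h = 1 and k = cos 13.4° / cos φ.
Areal scale at 56.9°: h·k = 1.000 × 1.781 = 1.781.
Areal scale at 24.4°: h·k = 1.000 × 1.068 = 1.068.
Ratio = 1.781/1.068 ≈ 1.67.

1.67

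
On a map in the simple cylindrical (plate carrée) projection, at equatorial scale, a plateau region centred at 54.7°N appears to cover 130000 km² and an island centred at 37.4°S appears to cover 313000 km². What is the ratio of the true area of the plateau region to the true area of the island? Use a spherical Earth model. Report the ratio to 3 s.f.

On the plate carrée, areal scale = h·k = 1 × sec φ, so true area = apparent × cos φ.
True area of plateau region: 130000 × cos(54.7°) = 130000 × 0.5779 = 75120 km².
True area of island: 313000 × cos(37.4°) = 313000 × 0.7944 = 248700 km².
Ratio = 75120 / 248700 ≈ 0.302.

0.302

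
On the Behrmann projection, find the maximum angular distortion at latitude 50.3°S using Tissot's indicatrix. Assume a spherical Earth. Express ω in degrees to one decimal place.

34.4°

Behrmann is a cylindrical equal-area projection with standard parallels at ±30°. A cylindrical equal-area projection with standard parallel φ₀ has meridian scale h = cos φ / cos φ₀ and parallel scale k = cos φ₀ / cos φ (so areas are preserved, h·k = 1).
At 50.3°: h = 0.7376, k = 1.356; principal scales a = 1.356, b = 0.7376.
sin(ω/2) = (a − b)/(a + b) = 0.6182/2.093 = 0.2953, so ω = 2 arcsin(0.2953) ≈ 34.4°.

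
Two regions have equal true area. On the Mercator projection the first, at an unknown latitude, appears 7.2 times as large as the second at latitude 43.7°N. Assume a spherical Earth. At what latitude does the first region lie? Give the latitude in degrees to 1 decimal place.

For equal true areas on Mercator, apparent areas scale as sec²φ, so the ratio is cos²φ₂ / cos²φ₁.
cos²φ₂ / cos²φ₁ = 7.2  ⇒  cos φ₁ = cos 43.7° / √7.2 = 0.7230/2.683 = 0.2694.
φ₁ = arccos(0.2694) ≈ 74.4°.

74.4°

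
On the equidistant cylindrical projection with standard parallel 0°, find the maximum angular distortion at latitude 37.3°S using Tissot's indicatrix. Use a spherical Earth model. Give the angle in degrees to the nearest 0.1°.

13.1°

In the plate carrée (x = Rλ, y = Rφ), meridians are true-scale (h = 1) and parallels are stretched by k = sec φ.
At 37.3°: h = 1.000, k = 1.257; principal scales a = 1.257, b = 1.000.
sin(ω/2) = (a − b)/(a + b) = 0.2571/2.257 = 0.1139, so ω = 2 arcsin(0.1139) ≈ 13.1°.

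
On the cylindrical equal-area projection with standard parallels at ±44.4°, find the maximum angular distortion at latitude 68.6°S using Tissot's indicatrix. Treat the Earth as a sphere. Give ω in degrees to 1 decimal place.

For cylindrical equal-area with standard parallel φ₀, h = cos φ / cos φ₀ and k = cos φ₀ / cos φ, so h·k = 1.
At 68.6°: h = 0.5107, k = 1.958; principal scales a = 1.958, b = 0.5107.
sin(ω/2) = (a − b)/(a + b) = 1.447/2.469 = 0.5863, so ω = 2 arcsin(0.5863) ≈ 71.8°.

71.8°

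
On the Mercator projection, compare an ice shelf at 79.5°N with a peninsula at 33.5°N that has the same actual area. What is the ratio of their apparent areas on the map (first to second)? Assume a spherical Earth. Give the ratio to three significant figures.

20.9

On Mercator, area is exaggerated by sec²φ = 1/cos²φ.
At 79.5°: sec²(79.5°) = 1/0.1822² = 30.11.
At 33.5°: sec²(33.5°) = 1/0.8339² = 1.438.
Ratio = 30.11/1.438 = cos²(33.5°)/cos²(79.5°) ≈ 20.9.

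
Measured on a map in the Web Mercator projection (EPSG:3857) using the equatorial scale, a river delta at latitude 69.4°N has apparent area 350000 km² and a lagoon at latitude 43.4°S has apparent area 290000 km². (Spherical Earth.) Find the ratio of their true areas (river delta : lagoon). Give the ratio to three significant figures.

Since Mercator area scale is 1/cos²φ, the true area equals the apparent area multiplied by cos²φ.
True area of river delta: 350000 × cos²(69.4°) = 350000 × 0.1238 = 43330 km².
True area of lagoon: 290000 × cos²(43.4°) = 290000 × 0.5279 = 153100 km².
Ratio = 43330 / 153100 ≈ 0.283.

0.283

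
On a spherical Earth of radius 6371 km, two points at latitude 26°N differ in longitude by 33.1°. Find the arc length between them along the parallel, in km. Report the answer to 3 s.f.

Arc length along a parallel = R cos φ · Δλ (with Δλ in radians).
= 6371 × cos 26° × (33.1° × π/180) = 6371 × 0.8988 × 0.5777 ≈ 3310 km.

3310 km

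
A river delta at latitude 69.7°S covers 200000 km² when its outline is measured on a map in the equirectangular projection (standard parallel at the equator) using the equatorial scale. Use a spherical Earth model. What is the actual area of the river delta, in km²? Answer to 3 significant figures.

In the plate carrée (x = Rλ, y = Rφ), meridians are true-scale (h = 1) and parallels are stretched by k = sec φ.
Areal scale = h·k = 1 × sec φ; at 69.7°, h = 1.000, k = 2.882, so h·k = 2.882.
True area = apparent / (areal scale) = 200000 / 2.882 ≈ 69400 km².

69400 km²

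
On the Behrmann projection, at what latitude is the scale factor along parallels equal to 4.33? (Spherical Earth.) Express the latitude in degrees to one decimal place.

Behrmann is a cylindrical equal-area projection with standard parallels at ±30°. Cylindrical equal-area (φ₀ = 30°): h = cos φ / cos 30° along meridians, k = cos 30° / cos φ along parallels; h·k = 1.
k = cos φ₀ / cos φ = 4.33  ⇒  cos φ = cos 30° / 4.33 = 0.2000.
φ = arccos(0.2000) ≈ 78.5°.

78.5°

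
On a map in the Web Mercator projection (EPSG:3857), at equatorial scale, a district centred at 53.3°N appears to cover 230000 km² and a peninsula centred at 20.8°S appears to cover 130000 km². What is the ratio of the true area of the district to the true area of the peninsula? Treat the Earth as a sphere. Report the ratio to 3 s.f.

0.723

Since Mercator area scale is 1/cos²φ, the true area equals the apparent area multiplied by cos²φ.
True area of district: 230000 × cos²(53.3°) = 230000 × 0.3572 = 82150 km².
True area of peninsula: 130000 × cos²(20.8°) = 130000 × 0.8739 = 113600 km².
Ratio = 82150 / 113600 ≈ 0.723.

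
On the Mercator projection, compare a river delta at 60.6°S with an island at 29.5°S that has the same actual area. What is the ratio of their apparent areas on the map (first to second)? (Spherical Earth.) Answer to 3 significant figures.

3.14

On Mercator, area is exaggerated by sec²φ = 1/cos²φ.
At 60.6°: sec²(60.6°) = 1/0.4909² = 4.150.
At 29.5°: sec²(29.5°) = 1/0.8704² = 1.320.
Ratio = 4.150/1.320 = cos²(29.5°)/cos²(60.6°) ≈ 3.14.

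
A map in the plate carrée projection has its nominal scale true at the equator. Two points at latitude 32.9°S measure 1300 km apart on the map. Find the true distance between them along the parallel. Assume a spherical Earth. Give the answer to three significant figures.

1090 km

Plate carrée maps x = Rλ, y = Rφ. The meridian scale is h = 1 and the parallel scale is k = 1/cos φ = sec φ.
Along the parallel at 32.9°, map distances are exaggerated by k = sec 32.9° = 1.191.
True distance = 1300 / 1.191 = 1300 × cos 32.9° ≈ 1090 km.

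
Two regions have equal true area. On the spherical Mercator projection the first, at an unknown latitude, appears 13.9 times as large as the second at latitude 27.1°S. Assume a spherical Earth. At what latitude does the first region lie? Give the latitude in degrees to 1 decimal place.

76.2°

For equal true areas on Mercator, apparent areas scale as sec²φ, so the ratio is cos²φ₂ / cos²φ₁.
cos²φ₂ / cos²φ₁ = 13.9  ⇒  cos φ₁ = cos 27.1° / √13.9 = 0.8902/3.728 = 0.2388.
φ₁ = arccos(0.2388) ≈ 76.2°.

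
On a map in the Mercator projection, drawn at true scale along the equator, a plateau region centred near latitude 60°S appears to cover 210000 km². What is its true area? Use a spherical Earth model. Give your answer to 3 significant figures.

The Mercator projection is conformal; its linear scale factor is the same in every direction and equals sec φ = 1/cos φ.
Areal scale = k² = sec²φ = 1/cos²(60°) = 1/0.5000² = 4.000.
True area = apparent / (areal scale) = 210000 / 4.000 ≈ 52500 km².

52500 km²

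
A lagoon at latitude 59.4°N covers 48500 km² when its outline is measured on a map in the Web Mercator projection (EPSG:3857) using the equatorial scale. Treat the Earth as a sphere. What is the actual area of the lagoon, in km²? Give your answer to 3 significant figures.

12600 km²

The Mercator projection is conformal; its linear scale factor is the same in every direction and equals sec φ = 1/cos φ.
Areal scale = k² = sec²φ = 1/cos²(59.4°) = 1/0.5090² = 3.859.
True area = apparent / (areal scale) = 48500 / 3.859 ≈ 12600 km².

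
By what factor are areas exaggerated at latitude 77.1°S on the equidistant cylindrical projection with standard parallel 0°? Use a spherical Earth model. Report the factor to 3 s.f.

4.48

Plate carrée maps x = Rλ, y = Rφ. The meridian scale is h = 1 and the parallel scale is k = 1/cos φ = sec φ.
Areal scale = h·k = 1 × sec φ; at 77.1°, h = 1.000, k = 4.479, so h·k = 4.479.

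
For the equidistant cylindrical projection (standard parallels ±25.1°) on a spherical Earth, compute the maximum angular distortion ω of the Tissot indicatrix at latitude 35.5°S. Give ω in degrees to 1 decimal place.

6.1°

The equidistant cylindrical projection with φ₀ = 25.1° has h = 1 (meridians true) and k = cos φ₀ / cos φ along parallels.
At 35.5°: h = 1.000, k = 1.112; principal scales a = 1.112, b = 1.000.
sin(ω/2) = (a − b)/(a + b) = 0.1123/2.112 = 0.05318, so ω = 2 arcsin(0.05318) ≈ 6.1°.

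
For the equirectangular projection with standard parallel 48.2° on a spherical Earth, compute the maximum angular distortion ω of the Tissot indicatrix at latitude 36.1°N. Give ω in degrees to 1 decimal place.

11.0°

With standard parallel φ₀ = 48.2°, the equirectangular projection gives x = Rλ cos φ₀, y = Rφ, so h = 1 and k = cos 48.2° / cos φ.
At 36.1°: h = 1.000, k = 0.8249; principal scales a = 1.000, b = 0.8249.
sin(ω/2) = (a − b)/(a + b) = 0.1751/1.825 = 0.09593, so ω = 2 arcsin(0.09593) ≈ 11.0°.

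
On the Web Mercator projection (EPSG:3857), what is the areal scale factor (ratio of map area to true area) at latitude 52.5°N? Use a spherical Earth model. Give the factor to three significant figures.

The Mercator projection is conformal; its linear scale factor is the same in every direction and equals sec φ = 1/cos φ.
Areal scale = k² = sec²φ = 1/cos²(52.5°) = 1/0.6088² = 2.698.

2.70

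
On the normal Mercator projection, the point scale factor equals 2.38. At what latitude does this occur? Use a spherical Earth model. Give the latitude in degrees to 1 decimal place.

Mercator scale is k = sec φ = 1/cos φ.
1/cos φ = 2.38  ⇒  cos φ = 0.4202  ⇒  φ = arccos(0.4202) ≈ 65.2°.

65.2°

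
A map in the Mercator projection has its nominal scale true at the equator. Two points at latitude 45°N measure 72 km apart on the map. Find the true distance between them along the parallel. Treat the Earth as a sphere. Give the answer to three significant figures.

50.9 km

The Mercator projection is conformal; its linear scale factor is the same in every direction and equals sec φ = 1/cos φ.
Along the parallel at 45°, map distances are exaggerated by k = sec 45° = 1.414.
True distance = 72 / 1.414 = 72 × cos 45° ≈ 50.9 km.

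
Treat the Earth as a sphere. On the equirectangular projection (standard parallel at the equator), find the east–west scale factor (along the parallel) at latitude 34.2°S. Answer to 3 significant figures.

1.21

For the equirectangular projection with φ₀ = 0 (plate carrée), h = 1 along meridians and k = sec φ along parallels.
k = 1/cos 34.2° = 1/0.8271 = 1.209.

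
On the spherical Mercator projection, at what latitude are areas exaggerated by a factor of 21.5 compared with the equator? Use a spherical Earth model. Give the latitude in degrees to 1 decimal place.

Mercator areal scale is sec²φ.
sec²φ = 21.5  ⇒  cos²φ = 0.04651  ⇒  cos φ = 0.2157.
φ = arccos(0.2157) ≈ 77.5°.

77.5°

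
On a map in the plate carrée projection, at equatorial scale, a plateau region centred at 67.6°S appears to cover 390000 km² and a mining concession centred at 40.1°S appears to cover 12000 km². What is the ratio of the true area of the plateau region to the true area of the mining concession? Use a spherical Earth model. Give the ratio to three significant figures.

16.2

Plate carrée has h = 1 and k = sec φ, giving areal scale sec φ; true area = (apparent area) · cos φ.
True area of plateau region: 390000 × cos(67.6°) = 390000 × 0.3811 = 148600 km².
True area of mining concession: 12000 × cos(40.1°) = 12000 × 0.7649 = 9179 km².
Ratio = 148600 / 9179 ≈ 16.2.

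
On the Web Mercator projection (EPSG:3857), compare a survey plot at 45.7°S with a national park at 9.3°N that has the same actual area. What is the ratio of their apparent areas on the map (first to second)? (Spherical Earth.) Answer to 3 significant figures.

2.00

Mercator areal scale is sec²φ.
At 45.7°: sec²(45.7°) = 1/0.6984² = 2.050.
At 9.3°: sec²(9.3°) = 1/0.9869² = 1.027.
Ratio = 2.050/1.027 = cos²(9.3°)/cos²(45.7°) ≈ 2.00.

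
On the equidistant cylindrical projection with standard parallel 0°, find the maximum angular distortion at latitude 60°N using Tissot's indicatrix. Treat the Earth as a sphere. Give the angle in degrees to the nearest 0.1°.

Plate carrée maps x = Rλ, y = Rφ. The meridian scale is h = 1 and the parallel scale is k = 1/cos φ = sec φ.
At 60°: h = 1.000, k = 2.000; principal scales a = 2.000, b = 1.000.
sin(ω/2) = (a − b)/(a + b) = 1.0000/3.000 = 0.3333, so ω = 2 arcsin(0.3333) ≈ 38.9°.

38.9°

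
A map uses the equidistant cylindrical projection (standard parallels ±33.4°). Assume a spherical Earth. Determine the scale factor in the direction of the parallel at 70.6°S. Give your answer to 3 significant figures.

In the equirectangular projection with standard parallel φ₀ = 33.4° (x = Rλ cos φ₀, y = Rφ), meridians are true-scale (h = 1) and the parallel scale is k = cos φ₀ / cos φ.
k = cos 33.4° / cos 70.6° = 0.8348/0.3322 = 2.513.

2.51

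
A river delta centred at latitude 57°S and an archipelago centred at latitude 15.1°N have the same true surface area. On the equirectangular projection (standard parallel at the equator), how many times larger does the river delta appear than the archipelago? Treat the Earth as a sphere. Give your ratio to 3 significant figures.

In the plate carrée (x = Rλ, y = Rφ), meridians are true-scale (h = 1) and parallels are stretched by k = sec φ.
Areal scale at 57°: h·k = 1.000 × 1.836 = 1.836.
Areal scale at 15.1°: h·k = 1.000 × 1.036 = 1.036.
Ratio = 1.836/1.036 ≈ 1.77.

1.77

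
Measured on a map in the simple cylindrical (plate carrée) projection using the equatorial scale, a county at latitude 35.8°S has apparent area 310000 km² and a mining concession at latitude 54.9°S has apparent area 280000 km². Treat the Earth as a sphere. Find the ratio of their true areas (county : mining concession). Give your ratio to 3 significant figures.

On the plate carrée, areal scale = h·k = 1 × sec φ, so true area = apparent × cos φ.
True area of county: 310000 × cos(35.8°) = 310000 × 0.8111 = 251400 km².
True area of mining concession: 280000 × cos(54.9°) = 280000 × 0.5750 = 161000 km².
Ratio = 251400 / 161000 ≈ 1.56.

1.56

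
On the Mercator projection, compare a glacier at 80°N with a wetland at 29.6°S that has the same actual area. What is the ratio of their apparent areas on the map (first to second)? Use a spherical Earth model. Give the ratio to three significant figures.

On Mercator, area is exaggerated by sec²φ = 1/cos²φ.
At 80°: sec²(80°) = 1/0.1736² = 33.16.
At 29.6°: sec²(29.6°) = 1/0.8695² = 1.323.
Ratio = 33.16/1.323 = cos²(29.6°)/cos²(80°) ≈ 25.1.

25.1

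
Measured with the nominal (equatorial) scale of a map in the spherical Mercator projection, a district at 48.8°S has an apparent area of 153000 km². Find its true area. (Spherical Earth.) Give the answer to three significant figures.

For Mercator, h = k = sec φ (a conformal cylindrical projection has a single point scale, 1/cos φ).
Areal scale = k² = sec²φ = 1/cos²(48.8°) = 1/0.6587² = 2.305.
True area = apparent / (areal scale) = 153000 / 2.305 ≈ 66400 km².

66400 km²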